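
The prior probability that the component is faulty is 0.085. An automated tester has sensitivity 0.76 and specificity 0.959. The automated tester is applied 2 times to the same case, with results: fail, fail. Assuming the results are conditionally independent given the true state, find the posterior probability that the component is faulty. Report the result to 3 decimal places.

Let H be the event that the component is faulty; start with P(H) = 0.085. P('fail'|H) = 0.76, P('fail'|¬H) = 0.041.
Update on result 1 ('fail'): P(H) ← 0.76·0.0850 / (0.76·0.0850 + 0.041·0.9150) = 0.064600/0.10212 = 0.6326.
Update on result 2 ('fail'): P(H) ← 0.76·0.6326 / (0.76·0.6326 + 0.041·0.3674) = 0.48079/0.49585 = 0.9696.

Posterior P(H) ≈ 0.970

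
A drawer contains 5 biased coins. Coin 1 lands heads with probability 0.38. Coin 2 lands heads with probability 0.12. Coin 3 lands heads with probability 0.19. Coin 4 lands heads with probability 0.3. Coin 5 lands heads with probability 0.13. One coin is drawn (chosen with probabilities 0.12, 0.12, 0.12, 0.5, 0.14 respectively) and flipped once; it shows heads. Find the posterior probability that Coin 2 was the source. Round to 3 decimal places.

Tabulate prior·likelihood by source: [1] prior 0.12, lik 0.38, product 0.04560; [2] prior 0.12, lik 0.12, product 0.01440; [3] prior 0.12, lik 0.19, product 0.02280; [4] prior 0.5, lik 0.3, product 0.1500; [5] prior 0.14, lik 0.13, product 0.01820.
Normalizing constant = 0.25100; the posterior for Coin 2 is its product over the sum, 0.01440/0.25100 = 0.057.

Posterior probability ≈ 0.057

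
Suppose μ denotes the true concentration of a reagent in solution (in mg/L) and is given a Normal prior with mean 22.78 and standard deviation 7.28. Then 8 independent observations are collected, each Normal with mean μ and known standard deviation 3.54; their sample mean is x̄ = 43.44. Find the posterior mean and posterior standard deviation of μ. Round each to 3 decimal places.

Posterior mean ≈ 42.847; posterior SD ≈ 1.233

Prior precision 1/τ₀² = 1/7.28² = 0.0188685; data precision n/σ² = 8/3.54² = 0.638386.
Posterior precision = 0.0188685 + 0.638386 = 0.657255, giving posterior SD = 1/√0.657255 = 1.233.
Posterior mean = (0.0188685·22.78 + 0.638386·43.44) / 0.657255 = 42.847.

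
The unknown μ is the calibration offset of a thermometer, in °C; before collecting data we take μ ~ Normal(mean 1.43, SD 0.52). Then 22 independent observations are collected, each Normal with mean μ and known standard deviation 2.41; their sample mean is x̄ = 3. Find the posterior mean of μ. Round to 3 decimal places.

Posterior mean ≈ 2.224

With known σ, the Normal prior is conjugate. Weight on the data is w = (n/σ²)/(n/σ² + 1/τ₀²) = 3.78781/(3.78781+3.69822) = 0.50598.
Posterior mean = w·x̄ + (1−w)·μ₀ = 0.50598·3 + 0.49402·1.43 = 2.224.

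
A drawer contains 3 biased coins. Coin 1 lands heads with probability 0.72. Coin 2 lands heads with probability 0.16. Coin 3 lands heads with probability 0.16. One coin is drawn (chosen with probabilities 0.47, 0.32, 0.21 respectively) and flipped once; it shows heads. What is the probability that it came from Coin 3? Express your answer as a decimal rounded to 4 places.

P(heads|C1) = 0.72; P(heads|C2) = 0.16; P(heads|C3) = 0.16.
Prior × likelihood for each source: 0.47·0.72=0.3384, 0.32·0.16=0.05120, 0.21·0.16=0.03360. Summing gives P(heads) = 0.42320.
P(Coin 3 | heads) = 0.03360 / 0.42320 = 0.0794.

Posterior probability ≈ 0.0794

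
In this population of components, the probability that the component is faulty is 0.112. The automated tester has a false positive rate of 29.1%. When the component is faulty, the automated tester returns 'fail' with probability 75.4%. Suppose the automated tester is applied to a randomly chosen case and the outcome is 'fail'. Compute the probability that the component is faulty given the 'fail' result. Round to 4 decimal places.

Write H for 'the component is faulty'. Prior odds H:¬H = 0.112/0.888 = 0.12613. For the 'fail' outcome, the likelihood ratio is 0.754/0.291 = 2.5911.
Posterior odds = 0.12613 × 2.5911 = 0.32680, so P(H|E) = 0.32680/(1+0.32680) = 0.2463.

P(H | E) ≈ 0.2463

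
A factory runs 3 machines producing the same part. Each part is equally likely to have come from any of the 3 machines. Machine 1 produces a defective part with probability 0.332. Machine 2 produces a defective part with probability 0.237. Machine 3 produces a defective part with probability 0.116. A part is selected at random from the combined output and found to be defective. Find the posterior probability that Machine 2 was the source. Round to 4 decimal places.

Posterior probability ≈ 0.3460

P(defective|M1) = 0.332; P(defective|M2) = 0.237; P(defective|M3) = 0.116.
Prior × likelihood for each source: 0.333333·0.332=0.1107, 0.333333·0.237=0.07900, 0.333333·0.116=0.03867. Summing gives P(defective) = 0.22833.
P(Machine 2 | defective) = 0.07900 / 0.22833 = 0.3460.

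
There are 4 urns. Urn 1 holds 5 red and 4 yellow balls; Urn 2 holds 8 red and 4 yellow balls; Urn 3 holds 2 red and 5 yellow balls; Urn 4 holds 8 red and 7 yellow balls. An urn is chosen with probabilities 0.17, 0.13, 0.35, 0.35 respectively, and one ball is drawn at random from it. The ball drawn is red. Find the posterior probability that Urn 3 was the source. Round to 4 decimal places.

P(red|Urn 1) = 0.5556; P(red|Urn 2) = 0.6667; P(red|Urn 3) = 0.2857; P(red|Urn 4) = 0.5333.
Prior × likelihood for each source: 0.17·0.5556=0.09444, 0.13·0.6667=0.08667, 0.35·0.2857=0.1000, 0.35·0.5333=0.1867. Summing gives P(red) = 0.46778.
P(Urn 3 | red) = 0.1000 / 0.46778 = 0.2138.

Posterior probability ≈ 0.2138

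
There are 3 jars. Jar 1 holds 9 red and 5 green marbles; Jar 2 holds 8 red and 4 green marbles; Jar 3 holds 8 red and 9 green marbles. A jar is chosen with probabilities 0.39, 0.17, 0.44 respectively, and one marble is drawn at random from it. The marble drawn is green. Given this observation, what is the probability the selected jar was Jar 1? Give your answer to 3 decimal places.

Posterior probability ≈ 0.325

Tabulate prior·likelihood by source: [1] prior 0.39, lik 0.3571, product 0.1393; [2] prior 0.17, lik 0.3333, product 0.05667; [3] prior 0.44, lik 0.5294, product 0.2329.
Normalizing constant = 0.42889; the posterior for Jar 1 is its product over the sum, 0.1393/0.42889 = 0.325.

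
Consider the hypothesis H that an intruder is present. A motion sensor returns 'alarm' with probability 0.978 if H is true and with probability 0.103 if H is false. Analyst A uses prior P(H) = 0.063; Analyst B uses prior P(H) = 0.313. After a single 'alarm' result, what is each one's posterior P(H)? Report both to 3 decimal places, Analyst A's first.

Analyst A: 0.390; Analyst B: 0.812

P('+'|H) = 0.978, P('+'|¬H) = 0.103.
Analyst A: numerator 0.978·0.063 = 0.061614; evidence = 0.061614+0.103·0.937 = 0.15813; posterior = 0.390.
Analyst B: numerator 0.978·0.313 = 0.30611; evidence = 0.30611+0.103·0.687 = 0.37688; posterior = 0.812.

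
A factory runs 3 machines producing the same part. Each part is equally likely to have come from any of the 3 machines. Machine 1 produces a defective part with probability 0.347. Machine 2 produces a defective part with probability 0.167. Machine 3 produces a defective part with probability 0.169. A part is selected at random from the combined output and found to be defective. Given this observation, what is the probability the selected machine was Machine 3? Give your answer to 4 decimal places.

Posterior probability ≈ 0.2474

P(defective|M1) = 0.347; P(defective|M2) = 0.167; P(defective|M3) = 0.169.
Prior × likelihood for each source: 0.333333·0.347=0.1157, 0.333333·0.167=0.05567, 0.333333·0.169=0.05633. Summing gives P(defective) = 0.22767.
P(Machine 3 | defective) = 0.05633 / 0.22767 = 0.2474.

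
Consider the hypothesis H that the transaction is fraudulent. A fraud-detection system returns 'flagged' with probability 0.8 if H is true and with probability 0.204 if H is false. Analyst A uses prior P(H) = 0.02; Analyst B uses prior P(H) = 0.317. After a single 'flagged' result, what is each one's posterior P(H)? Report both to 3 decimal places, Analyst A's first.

Analyst A: 0.074; Analyst B: 0.645

The likelihood ratio for a 'flagged' result is 0.8/0.204 = 3.9216.
Analyst A: prior odds 0.02/0.98 = 0.020408; posterior odds 0.080032; posterior probability 0.074.
Analyst B: prior odds 0.317/0.683 = 0.46413; posterior odds 1.8201; posterior probability 0.645.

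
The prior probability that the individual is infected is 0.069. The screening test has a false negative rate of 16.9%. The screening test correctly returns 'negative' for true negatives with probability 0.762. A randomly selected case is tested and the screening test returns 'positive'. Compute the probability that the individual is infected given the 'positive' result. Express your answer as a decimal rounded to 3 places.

P(H | E) ≈ 0.206

Write H for 'the individual is infected'. Prior odds H:¬H = 0.069/0.931 = 0.074114. For the 'positive' outcome, the likelihood ratio is 0.831/0.238 = 3.4916.
Posterior odds = 0.074114 × 3.4916 = 0.25878, so P(H|E) = 0.25878/(1+0.25878) = 0.206.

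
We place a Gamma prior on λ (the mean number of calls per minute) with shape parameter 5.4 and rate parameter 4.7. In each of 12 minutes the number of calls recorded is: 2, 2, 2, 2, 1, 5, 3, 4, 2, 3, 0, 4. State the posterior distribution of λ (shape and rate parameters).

Total count ∑xᵢ = 30 over n = 12 minutes.
Gamma is conjugate to the Poisson likelihood: posterior is Gamma(shape = 5.4+30 = 35.4, rate = 4.7+12 = 16.7).

Posterior: Gamma(shape=35.4, rate=16.7)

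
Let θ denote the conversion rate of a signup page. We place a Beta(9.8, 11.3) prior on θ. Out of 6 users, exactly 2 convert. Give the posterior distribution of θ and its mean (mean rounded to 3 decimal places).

The binomial likelihood is conjugate to the Beta prior: with 2 successes and 4 failures, the posterior is Beta(9.8+2, 11.3+4) = Beta(11.8, 15.3).
E[θ | data] = 11.8/(11.8+15.3) = 0.435.

Posterior: Beta(11.8, 15.3); mean ≈ 0.435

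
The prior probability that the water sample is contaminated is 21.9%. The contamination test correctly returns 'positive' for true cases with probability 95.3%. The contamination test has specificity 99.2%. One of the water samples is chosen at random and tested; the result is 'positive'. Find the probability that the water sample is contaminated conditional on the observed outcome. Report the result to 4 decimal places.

Write H for 'the water sample is contaminated'. Prior odds H:¬H = 0.219/0.781 = 0.28041. For the 'positive' outcome, the likelihood ratio is 0.953/0.008 = 119.12.
Posterior odds = 0.28041 × 119.12 = 33.404, so P(H|E) = 33.404/(1+33.404) = 0.9709.

P(H | E) ≈ 0.9709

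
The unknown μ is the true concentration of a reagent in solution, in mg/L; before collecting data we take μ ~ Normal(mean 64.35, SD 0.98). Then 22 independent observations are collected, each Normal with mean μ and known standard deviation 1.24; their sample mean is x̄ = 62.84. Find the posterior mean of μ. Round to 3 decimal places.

Posterior mean ≈ 62.942

With known σ, the Normal prior is conjugate. Weight on the data is w = (n/σ²)/(n/σ² + 1/τ₀²) = 14.3080/(14.3080+1.04123) = 0.93216.
Posterior mean = w·x̄ + (1−w)·μ₀ = 0.93216·62.84 + 0.067836·64.35 = 62.942.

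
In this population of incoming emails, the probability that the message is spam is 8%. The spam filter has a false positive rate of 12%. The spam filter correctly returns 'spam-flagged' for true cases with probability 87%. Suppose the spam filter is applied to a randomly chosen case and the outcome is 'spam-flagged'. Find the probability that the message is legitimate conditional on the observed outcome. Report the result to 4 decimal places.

Let H be the event that the message is spam. P(H) = 0.08, so P(¬H) = 0.92. With E the 'spam-flagged' result, P(E|H) = 0.87 and P(E|¬H) = 0.12.
P(E) = 0.87·0.08 + 0.12·0.92 = 0.069600 + 0.11040 = 0.18000.
By Bayes' theorem, P(H|E) = 0.069600 / 0.18000 = 0.3867. Hence P(¬H|E) = 1 − 0.3867 = 0.6133.

P(¬H | E) ≈ 0.6133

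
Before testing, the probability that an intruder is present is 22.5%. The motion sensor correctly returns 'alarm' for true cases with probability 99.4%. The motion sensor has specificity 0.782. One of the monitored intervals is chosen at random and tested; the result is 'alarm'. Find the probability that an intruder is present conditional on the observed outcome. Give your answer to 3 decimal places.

P(H | E) ≈ 0.570

Write H for 'an intruder is present'. Prior odds H:¬H = 0.225/0.775 = 0.29032. For the 'alarm' outcome, the likelihood ratio is 0.994/0.218 = 4.5596.
Posterior odds = 0.29032 × 4.5596 = 1.3238, so P(H|E) = 1.3238/(1+1.3238) = 0.570.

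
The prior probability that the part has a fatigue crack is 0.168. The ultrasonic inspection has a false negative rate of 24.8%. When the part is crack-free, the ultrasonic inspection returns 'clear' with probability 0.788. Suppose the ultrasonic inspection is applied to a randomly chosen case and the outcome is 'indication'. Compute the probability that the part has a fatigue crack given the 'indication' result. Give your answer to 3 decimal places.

P(H | E) ≈ 0.417

Write H for 'the part has a fatigue crack'. Prior odds H:¬H = 0.168/0.832 = 0.20192. For the 'indication' outcome, the likelihood ratio is 0.752/0.212 = 3.5472.
Posterior odds = 0.20192 × 3.5472 = 0.71626, so P(H|E) = 0.71626/(1+0.71626) = 0.417.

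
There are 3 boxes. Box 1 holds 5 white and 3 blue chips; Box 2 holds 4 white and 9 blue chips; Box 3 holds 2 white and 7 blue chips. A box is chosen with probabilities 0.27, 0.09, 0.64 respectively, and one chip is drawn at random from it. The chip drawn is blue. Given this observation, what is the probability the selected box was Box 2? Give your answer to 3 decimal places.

Posterior probability ≈ 0.094

Tabulate prior·likelihood by source: [1] prior 0.27, lik 0.375, product 0.1013; [2] prior 0.09, lik 0.6923, product 0.06231; [3] prior 0.64, lik 0.7778, product 0.4978.
Normalizing constant = 0.66134; the posterior for Box 2 is its product over the sum, 0.06231/0.66134 = 0.094.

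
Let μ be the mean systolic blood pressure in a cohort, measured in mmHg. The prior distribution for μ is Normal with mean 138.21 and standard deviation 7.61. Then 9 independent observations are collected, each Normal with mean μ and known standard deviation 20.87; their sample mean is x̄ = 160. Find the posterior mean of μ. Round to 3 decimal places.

Posterior mean ≈ 150.080

Prior precision 1/τ₀² = 1/7.61² = 0.0172675; data precision n/σ² = 9/20.87² = 0.0206632.
Posterior precision = 0.0172675 + 0.0206632 = 0.0379308.
Posterior mean = (0.0172675·138.21 + 0.0206632·160) / 0.0379308 = 150.080.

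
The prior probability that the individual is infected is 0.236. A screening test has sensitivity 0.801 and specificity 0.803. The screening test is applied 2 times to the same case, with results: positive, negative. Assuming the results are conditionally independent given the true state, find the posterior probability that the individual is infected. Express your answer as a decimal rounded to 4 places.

Let H be the event that the individual is infected; start with P(H) = 0.236. P('positive'|H) = 0.801, P('positive'|¬H) = 0.197.
Update on result 1 ('positive'): P(H) ← 0.801·0.2360 / (0.801·0.2360 + 0.197·0.7640) = 0.18904/0.33954 = 0.5567.
Update on result 2 ('negative'): P(H) ← 0.199·0.5567 / (0.199·0.5567 + 0.803·0.4433) = 0.11079/0.46673 = 0.2374.

Posterior P(H) ≈ 0.2374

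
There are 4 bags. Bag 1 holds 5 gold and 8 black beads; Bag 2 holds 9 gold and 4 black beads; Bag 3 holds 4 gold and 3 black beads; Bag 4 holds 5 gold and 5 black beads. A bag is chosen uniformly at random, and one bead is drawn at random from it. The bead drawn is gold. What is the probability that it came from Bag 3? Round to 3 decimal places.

Tabulate prior·likelihood by source: [1] prior 0.25, lik 0.3846, product 0.09615; [2] prior 0.25, lik 0.6923, product 0.1731; [3] prior 0.25, lik 0.5714, product 0.1429; [4] prior 0.25, lik 0.5, product 0.1250.
Normalizing constant = 0.53709; the posterior for Bag 3 is its product over the sum, 0.1429/0.53709 = 0.266.

Posterior probability ≈ 0.266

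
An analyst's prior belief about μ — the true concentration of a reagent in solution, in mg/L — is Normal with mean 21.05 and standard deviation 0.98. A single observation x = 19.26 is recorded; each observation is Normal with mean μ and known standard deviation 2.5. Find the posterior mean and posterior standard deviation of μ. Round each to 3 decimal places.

With known σ, the Normal prior is conjugate. Weight on the data is w = (n/σ²)/(n/σ² + 1/τ₀²) = 0.160000/(0.160000+1.04123) = 0.13320.
Posterior mean = w·x̄ + (1−w)·μ₀ = 0.13320·19.26 + 0.86680·21.05 = 20.812. Posterior variance = 1/(0.160000+1.04123) = 0.832478, so SD = 0.912.

Posterior mean ≈ 20.812; posterior SD ≈ 0.912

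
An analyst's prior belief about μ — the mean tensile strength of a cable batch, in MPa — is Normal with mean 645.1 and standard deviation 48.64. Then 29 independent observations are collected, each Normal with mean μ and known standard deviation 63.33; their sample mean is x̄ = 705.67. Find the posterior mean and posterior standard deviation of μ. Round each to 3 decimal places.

With known σ, the Normal prior is conjugate. Weight on the data is w = (n/σ²)/(n/σ² + 1/τ₀²) = 0.00723068/(0.00723068+0.00042268) = 0.94477.
Posterior mean = w·x̄ + (1−w)·μ₀ = 0.94477·705.67 + 0.055228·645.1 = 702.325. Posterior variance = 1/(0.00723068+0.00042268) = 130.662, so SD = 11.431.

Posterior mean ≈ 702.325; posterior SD ≈ 11.431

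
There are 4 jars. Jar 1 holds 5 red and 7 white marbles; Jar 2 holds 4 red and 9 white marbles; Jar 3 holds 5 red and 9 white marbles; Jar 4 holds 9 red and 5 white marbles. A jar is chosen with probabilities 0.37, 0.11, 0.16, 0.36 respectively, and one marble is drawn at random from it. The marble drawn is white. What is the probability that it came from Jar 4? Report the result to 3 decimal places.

Tabulate prior·likelihood by source: [1] prior 0.37, lik 0.5833, product 0.2158; [2] prior 0.11, lik 0.6923, product 0.07615; [3] prior 0.16, lik 0.6429, product 0.1029; [4] prior 0.36, lik 0.3571, product 0.1286.
Normalizing constant = 0.52342; the posterior for Jar 4 is its product over the sum, 0.1286/0.52342 = 0.246.

Posterior probability ≈ 0.246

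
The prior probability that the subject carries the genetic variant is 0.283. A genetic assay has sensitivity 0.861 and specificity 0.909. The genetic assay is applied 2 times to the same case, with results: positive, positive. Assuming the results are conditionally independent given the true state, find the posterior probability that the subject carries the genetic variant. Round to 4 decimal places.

Posterior P(H) ≈ 0.9725

Let H be the event that the subject carries the genetic variant; start with P(H) = 0.283. P('positive'|H) = 0.861, P('positive'|¬H) = 0.091.
Update on result 1 ('positive'): P(H) ← 0.861·0.2830 / (0.861·0.2830 + 0.091·0.7170) = 0.24366/0.30891 = 0.7888.
Update on result 2 ('positive'): P(H) ← 0.861·0.7888 / (0.861·0.7888 + 0.091·0.2112) = 0.67914/0.69836 = 0.9725.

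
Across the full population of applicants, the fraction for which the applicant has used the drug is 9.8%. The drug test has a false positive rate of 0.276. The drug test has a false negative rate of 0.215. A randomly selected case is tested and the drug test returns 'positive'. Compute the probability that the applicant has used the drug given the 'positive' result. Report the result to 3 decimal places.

P(H | E) ≈ 0.236

Let H be the event that the applicant has used the drug. P(H) = 0.098, so P(¬H) = 0.902. With E the 'positive' result, P(E|H) = 0.785 and P(E|¬H) = 0.276.
P(E) = 0.785·0.098 + 0.276·0.902 = 0.076930 + 0.24895 = 0.32588.
By Bayes' theorem, P(H|E) = 0.076930 / 0.32588 = 0.236.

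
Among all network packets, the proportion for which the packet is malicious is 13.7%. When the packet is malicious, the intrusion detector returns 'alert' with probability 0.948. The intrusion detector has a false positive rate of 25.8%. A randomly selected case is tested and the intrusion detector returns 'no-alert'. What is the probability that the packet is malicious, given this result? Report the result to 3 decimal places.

P(H | E) ≈ 0.011

Write H for 'the packet is malicious'. Prior odds H:¬H = 0.137/0.863 = 0.15875. For the 'no-alert' outcome, the likelihood ratio is 0.052/0.742 = 0.070081.
Posterior odds = 0.15875 × 0.070081 = 0.011125, so P(H|E) = 0.011125/(1+0.011125) = 0.011.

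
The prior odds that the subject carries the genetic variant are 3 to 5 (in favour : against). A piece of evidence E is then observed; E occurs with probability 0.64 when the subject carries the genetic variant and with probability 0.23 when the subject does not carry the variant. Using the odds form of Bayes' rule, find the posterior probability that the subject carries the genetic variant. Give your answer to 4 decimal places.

Prior odds = 3/5 = 0.60000.
Likelihood ratio for E = 0.64/0.23 = 2.7826.
Posterior odds = prior odds × LR = 1.6696.
Posterior probability = odds/(1+odds) = 1.6696/2.6696 = 0.6254.

Posterior probability ≈ 0.6254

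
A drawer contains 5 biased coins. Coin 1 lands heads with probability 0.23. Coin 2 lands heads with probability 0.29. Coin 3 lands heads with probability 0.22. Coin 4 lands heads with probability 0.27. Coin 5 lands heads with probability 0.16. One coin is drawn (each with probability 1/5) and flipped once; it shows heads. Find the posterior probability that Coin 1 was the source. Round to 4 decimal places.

Tabulate prior·likelihood by source: [1] prior 0.2, lik 0.23, product 0.04600; [2] prior 0.2, lik 0.29, product 0.05800; [3] prior 0.2, lik 0.22, product 0.04400; [4] prior 0.2, lik 0.27, product 0.05400; [5] prior 0.2, lik 0.16, product 0.03200.
Normalizing constant = 0.23400; the posterior for Coin 1 is its product over the sum, 0.04600/0.23400 = 0.1966.

Posterior probability ≈ 0.1966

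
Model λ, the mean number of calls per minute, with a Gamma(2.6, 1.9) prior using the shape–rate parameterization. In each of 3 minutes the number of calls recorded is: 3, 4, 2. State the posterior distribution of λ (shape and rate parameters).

The Poisson likelihood adds the total count to the shape and the number of exposure periods to the rate. Here ∑xᵢ = 9 and n = 3, so shape 2.6→11.6 and rate 1.9→4.9.

Posterior: Gamma(shape=11.6, rate=4.9)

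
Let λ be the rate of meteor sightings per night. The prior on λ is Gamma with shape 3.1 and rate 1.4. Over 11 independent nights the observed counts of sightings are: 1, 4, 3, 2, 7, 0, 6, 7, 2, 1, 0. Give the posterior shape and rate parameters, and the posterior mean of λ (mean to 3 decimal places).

Total count ∑xᵢ = 33 over n = 11 nights.
Gamma is conjugate to the Poisson likelihood: posterior is Gamma(shape = 3.1+33 = 36.1, rate = 1.4+11 = 12.4).
Posterior mean = shape/rate = 36.1/12.4 = 2.911.

Posterior: Gamma(shape=36.1, rate=12.4); mean ≈ 2.911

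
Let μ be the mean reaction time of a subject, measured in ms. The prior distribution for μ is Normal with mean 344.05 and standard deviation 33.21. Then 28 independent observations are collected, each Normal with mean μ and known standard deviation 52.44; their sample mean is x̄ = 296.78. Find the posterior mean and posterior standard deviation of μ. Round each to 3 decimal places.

Prior precision 1/τ₀² = 1/33.21² = 0.00090670; data precision n/σ² = 28/52.44² = 0.0101820.
Posterior precision = 0.00090670 + 0.0101820 = 0.0110887, giving posterior SD = 1/√0.0110887 = 9.496.
Posterior mean = (0.00090670·344.05 + 0.0101820·296.78) / 0.0110887 = 300.645.

Posterior mean ≈ 300.645; posterior SD ≈ 9.496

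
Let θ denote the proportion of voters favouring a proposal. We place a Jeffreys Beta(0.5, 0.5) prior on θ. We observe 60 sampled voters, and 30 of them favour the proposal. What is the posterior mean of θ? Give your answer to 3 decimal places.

Observing 30 successes and 30 failures updates Beta(0.5, 0.5) by adding the success and failure counts to the two shape parameters: α = 0.5+30 = 30.5, β = 0.5+30 = 30.5.
Posterior mean = α/(α+β) = 30.5/61 = 0.500.

Posterior mean ≈ 0.500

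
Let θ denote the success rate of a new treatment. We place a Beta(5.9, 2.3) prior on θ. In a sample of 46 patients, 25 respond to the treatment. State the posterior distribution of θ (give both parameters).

Observing 25 successes and 21 failures updates Beta(5.9, 2.3) by adding the success and failure counts to the two shape parameters: α = 5.9+25 = 30.9, β = 2.3+21 = 23.3.

Posterior: Beta(30.9, 23.3)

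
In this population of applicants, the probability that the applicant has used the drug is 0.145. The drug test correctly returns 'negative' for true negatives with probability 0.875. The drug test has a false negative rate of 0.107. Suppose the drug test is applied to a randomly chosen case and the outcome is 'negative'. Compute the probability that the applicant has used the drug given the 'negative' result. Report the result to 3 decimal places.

P(H | E) ≈ 0.020

Let H be the event that the applicant has used the drug. P(H) = 0.145, so P(¬H) = 0.855. With E the 'negative' result, P(E|H) = 0.107 and P(E|¬H) = 0.875.
P(E) = 0.107·0.145 + 0.875·0.855 = 0.015515 + 0.74812 = 0.76364.
By Bayes' theorem, P(H|E) = 0.015515 / 0.76364 = 0.020.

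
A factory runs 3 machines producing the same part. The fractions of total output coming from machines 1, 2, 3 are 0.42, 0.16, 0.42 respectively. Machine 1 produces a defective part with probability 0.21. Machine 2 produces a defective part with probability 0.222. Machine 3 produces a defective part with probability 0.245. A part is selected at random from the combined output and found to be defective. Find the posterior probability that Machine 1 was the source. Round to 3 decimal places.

Posterior probability ≈ 0.389

P(defective|M1) = 0.21; P(defective|M2) = 0.222; P(defective|M3) = 0.245.
Prior × likelihood for each source: 0.42·0.21=0.08820, 0.16·0.222=0.03552, 0.42·0.245=0.1029. Summing gives P(defective) = 0.22662.
P(Machine 1 | defective) = 0.08820 / 0.22662 = 0.389.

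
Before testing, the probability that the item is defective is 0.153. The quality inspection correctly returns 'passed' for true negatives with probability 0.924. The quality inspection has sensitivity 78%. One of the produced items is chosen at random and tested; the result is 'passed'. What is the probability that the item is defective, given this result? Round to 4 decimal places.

Let H be the event that the item is defective. P(H) = 0.153, so P(¬H) = 0.847. With E the 'passed' result, P(E|H) = 0.22 and P(E|¬H) = 0.924.
P(E) = 0.22·0.153 + 0.924·0.847 = 0.033660 + 0.78263 = 0.81629.
By Bayes' theorem, P(H|E) = 0.033660 / 0.81629 = 0.0412.

P(H | E) ≈ 0.0412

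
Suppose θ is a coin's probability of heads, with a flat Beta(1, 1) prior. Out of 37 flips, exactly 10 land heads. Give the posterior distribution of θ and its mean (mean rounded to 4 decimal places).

Observing 10 successes and 27 failures updates Beta(1, 1) by adding the success and failure counts to the two shape parameters: α = 1+10 = 11, β = 1+27 = 28.
E[θ | data] = 11/(11+28) = 0.2821.

Posterior: Beta(11, 28); mean ≈ 0.2821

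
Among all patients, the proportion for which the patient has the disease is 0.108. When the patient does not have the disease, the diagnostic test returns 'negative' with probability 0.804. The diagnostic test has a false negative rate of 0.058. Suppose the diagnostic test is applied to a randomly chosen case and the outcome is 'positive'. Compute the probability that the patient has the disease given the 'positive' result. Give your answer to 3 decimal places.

P(H | E) ≈ 0.368

Let H be the event that the patient has the disease. P(H) = 0.108, so P(¬H) = 0.892. With E the 'positive' result, P(E|H) = 0.942 and P(E|¬H) = 0.196.
P(E) = 0.942·0.108 + 0.196·0.892 = 0.10174 + 0.17483 = 0.27657.
By Bayes' theorem, P(H|E) = 0.10174 / 0.27657 = 0.368.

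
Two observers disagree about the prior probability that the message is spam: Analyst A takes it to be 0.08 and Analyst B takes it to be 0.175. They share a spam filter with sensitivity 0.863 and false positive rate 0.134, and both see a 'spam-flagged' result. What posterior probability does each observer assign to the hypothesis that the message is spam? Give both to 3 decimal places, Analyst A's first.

Analyst A: 0.359; Analyst B: 0.577

The likelihood ratio for a 'spam-flagged' result is 0.863/0.134 = 6.4403.
Analyst A: prior odds 0.08/0.92 = 0.086957; posterior odds 0.56003; posterior probability 0.359.
Analyst B: prior odds 0.175/0.825 = 0.21212; posterior odds 1.3661; posterior probability 0.577.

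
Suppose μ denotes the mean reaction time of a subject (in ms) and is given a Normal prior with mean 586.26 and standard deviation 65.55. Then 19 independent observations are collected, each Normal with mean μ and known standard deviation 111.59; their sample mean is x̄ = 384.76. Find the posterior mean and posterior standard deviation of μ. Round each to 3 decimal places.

Prior precision 1/τ₀² = 1/65.55² = 0.00023273; data precision n/σ² = 19/111.59² = 0.00152582.
Posterior precision = 0.00023273 + 0.00152582 = 0.00175855, giving posterior SD = 1/√0.00175855 = 23.846.
Posterior mean = (0.00023273·586.26 + 0.00152582·384.76) / 0.00175855 = 411.427.

Posterior mean ≈ 411.427; posterior SD ≈ 23.846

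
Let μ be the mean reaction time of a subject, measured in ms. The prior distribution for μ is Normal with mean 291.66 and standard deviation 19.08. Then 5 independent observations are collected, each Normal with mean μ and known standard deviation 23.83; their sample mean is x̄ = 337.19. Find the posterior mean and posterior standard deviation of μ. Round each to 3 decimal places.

Posterior mean ≈ 326.363; posterior SD ≈ 9.304

Prior precision 1/τ₀² = 1/19.08² = 0.00274690; data precision n/σ² = 5/23.83² = 0.00880485.
Posterior precision = 0.00274690 + 0.00880485 = 0.0115518, giving posterior SD = 1/√0.0115518 = 9.304.
Posterior mean = (0.00274690·291.66 + 0.00880485·337.19) / 0.0115518 = 326.363.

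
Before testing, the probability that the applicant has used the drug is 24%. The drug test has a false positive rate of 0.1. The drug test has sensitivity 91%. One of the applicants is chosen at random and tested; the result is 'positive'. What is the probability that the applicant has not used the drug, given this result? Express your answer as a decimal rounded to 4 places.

P(¬H | E) ≈ 0.2582

Let H be the event that the applicant has used the drug. P(H) = 0.24, so P(¬H) = 0.76. With E the 'positive' result, P(E|H) = 0.91 and P(E|¬H) = 0.1.
P(E) = 0.91·0.24 + 0.1·0.76 = 0.21840 + 0.076000 = 0.29440.
By Bayes' theorem, P(H|E) = 0.21840 / 0.29440 = 0.7418. Hence P(¬H|E) = 1 − 0.7418 = 0.2582.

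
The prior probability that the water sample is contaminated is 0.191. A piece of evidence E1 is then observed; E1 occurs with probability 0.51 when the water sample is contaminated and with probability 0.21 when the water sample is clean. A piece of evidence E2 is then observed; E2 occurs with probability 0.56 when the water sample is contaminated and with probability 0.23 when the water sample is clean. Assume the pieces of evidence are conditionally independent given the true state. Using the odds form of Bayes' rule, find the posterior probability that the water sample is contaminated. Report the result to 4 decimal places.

Posterior probability ≈ 0.5826

Prior odds = 0.191/(1−0.191) = 0.23609. In log-odds, ln(0.23609) = -1.4435.
Add log likelihood ratios: ln(2.4286) + ln(2.4348) = 1.7772.
Posterior log-odds = 0.33364, so posterior odds = exp(0.33364) = 1.3960. Converting, P(H|E) = 1.3960/2.3960 = 0.5826.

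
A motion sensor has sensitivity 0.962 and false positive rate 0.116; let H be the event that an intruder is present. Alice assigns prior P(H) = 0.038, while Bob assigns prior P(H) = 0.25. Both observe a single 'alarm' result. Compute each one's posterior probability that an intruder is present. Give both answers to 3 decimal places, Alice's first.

The likelihood ratio for an 'alarm' result is 0.962/0.116 = 8.2931.
Alice: prior odds 0.038/0.962 = 0.039501; posterior odds 0.32759; posterior probability 0.247.
Bob: prior odds 0.25/0.75 = 0.33333; posterior odds 2.7644; posterior probability 0.734.

Alice: 0.247; Bob: 0.734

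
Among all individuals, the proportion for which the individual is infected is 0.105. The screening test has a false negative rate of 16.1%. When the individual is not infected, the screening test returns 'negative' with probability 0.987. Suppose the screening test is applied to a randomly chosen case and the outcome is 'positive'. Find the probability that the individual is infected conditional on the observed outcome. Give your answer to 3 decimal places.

Write H for 'the individual is infected'. Prior odds H:¬H = 0.105/0.895 = 0.11732. For the 'positive' outcome, the likelihood ratio is 0.839/0.013 = 64.538.
Posterior odds = 0.11732 × 64.538 = 7.5716, so P(H|E) = 7.5716/(1+7.5716) = 0.883.

P(H | E) ≈ 0.883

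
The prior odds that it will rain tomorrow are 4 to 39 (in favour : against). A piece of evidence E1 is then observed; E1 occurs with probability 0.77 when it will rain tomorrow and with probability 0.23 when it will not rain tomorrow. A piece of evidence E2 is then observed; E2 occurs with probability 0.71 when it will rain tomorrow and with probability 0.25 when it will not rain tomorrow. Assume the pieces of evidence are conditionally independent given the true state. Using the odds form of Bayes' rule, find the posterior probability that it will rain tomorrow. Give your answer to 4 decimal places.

Posterior probability ≈ 0.4937

Prior odds = 4/39 = 0.10256.
Likelihood ratio for E1 = 0.77/0.23 = 3.3478.
Likelihood ratio for E2 = 0.71/0.25 = 2.8400.
Posterior odds = prior odds × LR₁ × LR₂ = 0.97516.
Posterior probability = odds/(1+odds) = 0.97516/1.9752 = 0.4937.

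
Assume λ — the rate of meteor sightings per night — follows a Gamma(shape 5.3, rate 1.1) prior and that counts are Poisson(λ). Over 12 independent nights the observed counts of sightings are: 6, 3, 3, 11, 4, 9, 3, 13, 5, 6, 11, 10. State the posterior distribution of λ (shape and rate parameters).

Posterior: Gamma(shape=89.3, rate=13.1)

Total count ∑xᵢ = 84 over n = 12 nights.
Gamma is conjugate to the Poisson likelihood: posterior is Gamma(shape = 5.3+84 = 89.3, rate = 1.1+12 = 13.1).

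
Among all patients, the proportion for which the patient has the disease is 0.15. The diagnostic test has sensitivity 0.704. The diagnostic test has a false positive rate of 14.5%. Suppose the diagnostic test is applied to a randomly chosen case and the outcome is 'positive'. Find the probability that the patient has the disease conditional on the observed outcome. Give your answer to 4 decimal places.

P(H | E) ≈ 0.4614

Let H be the event that the patient has the disease. P(H) = 0.15, so P(¬H) = 0.85. With E the 'positive' result, P(E|H) = 0.704 and P(E|¬H) = 0.145.
P(E) = 0.704·0.15 + 0.145·0.85 = 0.10560 + 0.12325 = 0.22885.
By Bayes' theorem, P(H|E) = 0.10560 / 0.22885 = 0.4614.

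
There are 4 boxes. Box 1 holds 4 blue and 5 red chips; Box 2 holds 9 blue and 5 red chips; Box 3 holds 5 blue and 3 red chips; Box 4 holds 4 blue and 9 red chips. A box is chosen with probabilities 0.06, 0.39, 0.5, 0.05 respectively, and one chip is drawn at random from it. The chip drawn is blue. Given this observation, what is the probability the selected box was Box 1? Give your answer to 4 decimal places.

Posterior probability ≈ 0.0441

P(blue|Box 1) = 0.4444; P(blue|Box 2) = 0.6429; P(blue|Box 3) = 0.625; P(blue|Box 4) = 0.3077.
Prior × likelihood for each source: 0.06·0.4444=0.02667, 0.39·0.6429=0.2507, 0.5·0.625=0.3125, 0.05·0.3077=0.01538. Summing gives P(blue) = 0.60527.
P(Box 1 | blue) = 0.02667 / 0.60527 = 0.0441.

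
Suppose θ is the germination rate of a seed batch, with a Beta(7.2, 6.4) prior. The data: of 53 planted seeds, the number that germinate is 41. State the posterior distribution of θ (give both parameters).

Posterior: Beta(48.2, 18.4)

Observing 41 successes and 12 failures updates Beta(7.2, 6.4) by adding the success and failure counts to the two shape parameters: α = 7.2+41 = 48.2, β = 6.4+12 = 18.4.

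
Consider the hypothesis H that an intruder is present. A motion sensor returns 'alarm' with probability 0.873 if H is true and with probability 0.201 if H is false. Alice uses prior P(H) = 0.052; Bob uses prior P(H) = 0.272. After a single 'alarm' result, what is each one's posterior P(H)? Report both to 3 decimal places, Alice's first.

Alice: 0.192; Bob: 0.619

The likelihood ratio for an 'alarm' result is 0.873/0.201 = 4.3433.
Alice: prior odds 0.052/0.948 = 0.054852; posterior odds 0.23824; posterior probability 0.192.
Bob: prior odds 0.272/0.728 = 0.37363; posterior odds 1.6228; posterior probability 0.619.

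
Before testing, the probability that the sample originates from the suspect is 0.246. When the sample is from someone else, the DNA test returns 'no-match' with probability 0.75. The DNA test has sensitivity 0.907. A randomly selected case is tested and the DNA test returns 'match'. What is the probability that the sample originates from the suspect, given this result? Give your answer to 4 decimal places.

P(H | E) ≈ 0.5421

Write H for 'the sample originates from the suspect'. Prior odds H:¬H = 0.246/0.754 = 0.32626. For the 'match' outcome, the likelihood ratio is 0.907/0.25 = 3.6280.
Posterior odds = 0.32626 × 3.6280 = 1.1837, so P(H|E) = 1.1837/(1+1.1837) = 0.5421.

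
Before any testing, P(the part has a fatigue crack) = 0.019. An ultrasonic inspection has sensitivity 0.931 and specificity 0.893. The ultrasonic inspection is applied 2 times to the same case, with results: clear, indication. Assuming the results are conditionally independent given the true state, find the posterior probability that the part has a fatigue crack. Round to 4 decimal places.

With H the event that the part has a fatigue crack, the joint likelihood of the observed sequence is P(data|H) = 0.069·0.931 = 0.064239 and P(data|¬H) = 0.893·0.107 = 0.095551.
Bayes: P(H|data) = 0.019·0.064239 / (0.019·0.064239 + 0.981·0.095551) = 0.0012205/0.094956 = 0.0129.

Posterior P(H) ≈ 0.0129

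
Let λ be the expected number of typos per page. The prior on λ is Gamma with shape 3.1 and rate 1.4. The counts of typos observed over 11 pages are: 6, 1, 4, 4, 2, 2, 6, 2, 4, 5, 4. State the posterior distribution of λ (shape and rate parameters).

Posterior: Gamma(shape=43.1, rate=12.4)

Total count ∑xᵢ = 40 over n = 11 pages.
Gamma is conjugate to the Poisson likelihood: posterior is Gamma(shape = 3.1+40 = 43.1, rate = 1.4+11 = 12.4).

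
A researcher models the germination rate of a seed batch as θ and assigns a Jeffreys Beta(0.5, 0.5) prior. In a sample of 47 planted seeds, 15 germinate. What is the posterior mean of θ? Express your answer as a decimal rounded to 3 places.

The binomial likelihood is conjugate to the Beta prior: with 15 successes and 32 failures, the posterior is Beta(0.5+15, 0.5+32) = Beta(15.5, 32.5).
E[θ | data] = 15.5/(15.5+32.5) = 0.323.

Posterior mean ≈ 0.323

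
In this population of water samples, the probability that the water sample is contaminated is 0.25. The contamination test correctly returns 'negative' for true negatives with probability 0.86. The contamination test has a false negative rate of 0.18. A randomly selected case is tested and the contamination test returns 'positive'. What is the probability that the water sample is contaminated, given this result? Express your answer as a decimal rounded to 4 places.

P(H | E) ≈ 0.6613

Write H for 'the water sample is contaminated'. Prior odds H:¬H = 0.25/0.75 = 0.33333. For the 'positive' outcome, the likelihood ratio is 0.82/0.14 = 5.8571.
Posterior odds = 0.33333 × 5.8571 = 1.9524, so P(H|E) = 1.9524/(1+1.9524) = 0.6613.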